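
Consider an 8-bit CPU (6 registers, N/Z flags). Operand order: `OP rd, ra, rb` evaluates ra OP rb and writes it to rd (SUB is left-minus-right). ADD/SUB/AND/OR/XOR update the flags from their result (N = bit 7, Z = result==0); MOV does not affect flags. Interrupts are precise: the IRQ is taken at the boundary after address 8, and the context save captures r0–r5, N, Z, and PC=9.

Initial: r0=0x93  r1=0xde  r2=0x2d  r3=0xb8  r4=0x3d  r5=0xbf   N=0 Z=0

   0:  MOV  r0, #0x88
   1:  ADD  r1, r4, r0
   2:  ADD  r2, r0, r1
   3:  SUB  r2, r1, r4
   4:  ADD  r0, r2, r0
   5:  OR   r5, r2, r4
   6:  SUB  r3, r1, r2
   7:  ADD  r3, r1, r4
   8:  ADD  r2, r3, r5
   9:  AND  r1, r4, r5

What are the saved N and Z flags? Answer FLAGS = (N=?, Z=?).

FLAGS = (N=1, Z=0)

after  0: r0=0x88 r1=0xde r2=0x2d r3=0xb8 r4=0x3d r5=0xbf  N=0 Z=0
after  1: r0=0x88 r1=0xc5 r2=0x2d r3=0xb8 r4=0x3d r5=0xbf  N=1 Z=0
after  2: r0=0x88 r1=0xc5 r2=0x4d r3=0xb8 r4=0x3d r5=0xbf  N=0 Z=0
after  3: r0=0x88 r1=0xc5 r2=0x88 r3=0xb8 r4=0x3d r5=0xbf  N=1 Z=0
after  4: r0=0x10 r1=0xc5 r2=0x88 r3=0xb8 r4=0x3d r5=0xbf  N=0 Z=0
after  5: r0=0x10 r1=0xc5 r2=0x88 r3=0xb8 r4=0x3d r5=0xbd  N=1 Z=0
after  6: r0=0x10 r1=0xc5 r2=0x88 r3=0x3d r4=0x3d r5=0xbd  N=0 Z=0
after  7: r0=0x10 r1=0xc5 r2=0x88 r3=0x02 r4=0x3d r5=0xbd  N=0 Z=0
after  8: r0=0x10 r1=0xc5 r2=0xbf r3=0x02 r4=0x3d r5=0xbd  N=1 Z=0
-- IRQ taken; context saved, return-PC = 9 --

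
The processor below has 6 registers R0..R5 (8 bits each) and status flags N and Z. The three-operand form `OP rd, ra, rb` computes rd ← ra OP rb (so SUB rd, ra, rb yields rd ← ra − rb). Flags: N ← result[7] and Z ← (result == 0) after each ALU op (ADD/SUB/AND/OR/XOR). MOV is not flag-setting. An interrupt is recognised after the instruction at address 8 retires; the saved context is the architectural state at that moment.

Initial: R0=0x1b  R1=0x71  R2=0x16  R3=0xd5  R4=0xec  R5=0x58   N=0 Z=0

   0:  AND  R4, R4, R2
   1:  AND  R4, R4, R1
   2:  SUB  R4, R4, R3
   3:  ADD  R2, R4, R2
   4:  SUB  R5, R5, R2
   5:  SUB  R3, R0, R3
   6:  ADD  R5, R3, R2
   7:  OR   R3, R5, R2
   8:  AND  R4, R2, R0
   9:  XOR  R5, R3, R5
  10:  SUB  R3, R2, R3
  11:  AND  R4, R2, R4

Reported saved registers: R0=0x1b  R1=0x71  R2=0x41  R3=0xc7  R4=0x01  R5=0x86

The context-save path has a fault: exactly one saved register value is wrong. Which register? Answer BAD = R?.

after  0: R0=0x1b R1=0x71 R2=0x16 R3=0xd5 R4=0x04 R5=0x58  N=0 Z=0
after  1: R0=0x1b R1=0x71 R2=0x16 R3=0xd5 R4=0x00 R5=0x58  N=0 Z=1
after  2: R0=0x1b R1=0x71 R2=0x16 R3=0xd5 R4=0x2b R5=0x58  N=0 Z=0
after  3: R0=0x1b R1=0x71 R2=0x41 R3=0xd5 R4=0x2b R5=0x58  N=0 Z=0
after  4: R0=0x1b R1=0x71 R2=0x41 R3=0xd5 R4=0x2b R5=0x17  N=0 Z=0
after  5: R0=0x1b R1=0x71 R2=0x41 R3=0x46 R4=0x2b R5=0x17  N=0 Z=0
after  6: R0=0x1b R1=0x71 R2=0x41 R3=0x46 R4=0x2b R5=0x87  N=1 Z=0
after  7: R0=0x1b R1=0x71 R2=0x41 R3=0xc7 R4=0x2b R5=0x87  N=1 Z=0
after  8: R0=0x1b R1=0x71 R2=0x41 R3=0xc7 R4=0x01 R5=0x87  N=0 Z=0
-- IRQ taken; context saved, return-PC = 9 --
mismatch: R5: reported 0x86 vs actual 0x87

BAD = R5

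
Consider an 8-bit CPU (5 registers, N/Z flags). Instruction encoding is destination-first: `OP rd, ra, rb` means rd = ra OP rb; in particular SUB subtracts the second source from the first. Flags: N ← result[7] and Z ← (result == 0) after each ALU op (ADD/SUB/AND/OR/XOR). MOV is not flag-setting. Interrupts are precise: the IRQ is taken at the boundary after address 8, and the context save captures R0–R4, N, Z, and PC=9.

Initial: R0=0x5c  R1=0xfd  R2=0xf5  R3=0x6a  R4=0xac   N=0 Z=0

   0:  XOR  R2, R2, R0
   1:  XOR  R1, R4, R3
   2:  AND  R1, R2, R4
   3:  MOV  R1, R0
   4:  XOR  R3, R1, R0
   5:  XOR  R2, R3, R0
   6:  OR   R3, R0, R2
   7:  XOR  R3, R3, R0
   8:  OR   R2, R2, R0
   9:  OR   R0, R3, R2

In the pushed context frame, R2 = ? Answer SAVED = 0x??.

after  0: R0=0x5c R1=0xfd R2=0xa9 R3=0x6a R4=0xac  N=1 Z=0
after  1: R0=0x5c R1=0xc6 R2=0xa9 R3=0x6a R4=0xac  N=1 Z=0
after  2: R0=0x5c R1=0xa8 R2=0xa9 R3=0x6a R4=0xac  N=1 Z=0
after  3: R0=0x5c R1=0x5c R2=0xa9 R3=0x6a R4=0xac  N=1 Z=0
after  4: R0=0x5c R1=0x5c R2=0xa9 R3=0x00 R4=0xac  N=0 Z=1
after  5: R0=0x5c R1=0x5c R2=0x5c R3=0x00 R4=0xac  N=0 Z=0
after  6: R0=0x5c R1=0x5c R2=0x5c R3=0x5c R4=0xac  N=0 Z=0
after  7: R0=0x5c R1=0x5c R2=0x5c R3=0x00 R4=0xac  N=0 Z=1
after  8: R0=0x5c R1=0x5c R2=0x5c R3=0x00 R4=0xac  N=0 Z=0
-- IRQ taken; context saved, return-PC = 9 --

SAVED = 0x5c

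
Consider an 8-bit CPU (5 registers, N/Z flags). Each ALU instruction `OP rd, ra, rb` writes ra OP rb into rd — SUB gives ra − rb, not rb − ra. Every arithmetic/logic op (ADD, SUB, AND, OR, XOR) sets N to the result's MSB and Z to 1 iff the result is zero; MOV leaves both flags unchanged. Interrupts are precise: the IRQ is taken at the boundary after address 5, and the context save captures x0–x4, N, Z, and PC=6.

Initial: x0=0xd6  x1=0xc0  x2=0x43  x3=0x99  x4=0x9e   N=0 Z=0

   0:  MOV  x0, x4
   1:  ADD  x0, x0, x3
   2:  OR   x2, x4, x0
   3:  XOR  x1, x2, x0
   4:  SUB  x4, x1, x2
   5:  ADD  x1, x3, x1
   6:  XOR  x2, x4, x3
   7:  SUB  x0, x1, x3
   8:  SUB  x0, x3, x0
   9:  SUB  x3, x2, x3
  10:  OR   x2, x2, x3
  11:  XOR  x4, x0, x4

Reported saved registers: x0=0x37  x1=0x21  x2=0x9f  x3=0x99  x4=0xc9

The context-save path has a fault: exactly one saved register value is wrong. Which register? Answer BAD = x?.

BAD = x2

after  0: x0=0x9e x1=0xc0 x2=0x43 x3=0x99 x4=0x9e  N=0 Z=0
after  1: x0=0x37 x1=0xc0 x2=0x43 x3=0x99 x4=0x9e  N=0 Z=0
after  2: x0=0x37 x1=0xc0 x2=0xbf x3=0x99 x4=0x9e  N=1 Z=0
after  3: x0=0x37 x1=0x88 x2=0xbf x3=0x99 x4=0x9e  N=1 Z=0
after  4: x0=0x37 x1=0x88 x2=0xbf x3=0x99 x4=0xc9  N=1 Z=0
after  5: x0=0x37 x1=0x21 x2=0xbf x3=0x99 x4=0xc9  N=0 Z=0
-- IRQ taken; context saved, return-PC = 6 --
mismatch: x2: reported 0x9f vs actual 0xbf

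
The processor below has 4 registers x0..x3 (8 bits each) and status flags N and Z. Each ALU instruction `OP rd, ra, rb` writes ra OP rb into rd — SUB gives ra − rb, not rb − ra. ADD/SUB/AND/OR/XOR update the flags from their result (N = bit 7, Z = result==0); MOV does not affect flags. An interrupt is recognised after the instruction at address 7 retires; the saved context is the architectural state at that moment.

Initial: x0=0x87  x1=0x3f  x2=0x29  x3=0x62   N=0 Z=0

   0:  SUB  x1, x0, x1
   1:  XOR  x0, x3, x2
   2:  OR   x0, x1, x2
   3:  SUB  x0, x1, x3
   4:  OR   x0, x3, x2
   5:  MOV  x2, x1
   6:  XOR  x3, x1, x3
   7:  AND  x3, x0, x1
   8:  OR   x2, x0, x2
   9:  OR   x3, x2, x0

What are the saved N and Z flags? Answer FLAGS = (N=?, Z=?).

FLAGS = (N=0, Z=0)

after  0: x0=0x87 x1=0x48 x2=0x29 x3=0x62  N=0 Z=0
after  1: x0=0x4b x1=0x48 x2=0x29 x3=0x62  N=0 Z=0
after  2: x0=0x69 x1=0x48 x2=0x29 x3=0x62  N=0 Z=0
after  3: x0=0xe6 x1=0x48 x2=0x29 x3=0x62  N=1 Z=0
after  4: x0=0x6b x1=0x48 x2=0x29 x3=0x62  N=0 Z=0
after  5: x0=0x6b x1=0x48 x2=0x48 x3=0x62  N=0 Z=0
after  6: x0=0x6b x1=0x48 x2=0x48 x3=0x2a  N=0 Z=0
after  7: x0=0x6b x1=0x48 x2=0x48 x3=0x48  N=0 Z=0
-- IRQ taken; context saved, return-PC = 8 --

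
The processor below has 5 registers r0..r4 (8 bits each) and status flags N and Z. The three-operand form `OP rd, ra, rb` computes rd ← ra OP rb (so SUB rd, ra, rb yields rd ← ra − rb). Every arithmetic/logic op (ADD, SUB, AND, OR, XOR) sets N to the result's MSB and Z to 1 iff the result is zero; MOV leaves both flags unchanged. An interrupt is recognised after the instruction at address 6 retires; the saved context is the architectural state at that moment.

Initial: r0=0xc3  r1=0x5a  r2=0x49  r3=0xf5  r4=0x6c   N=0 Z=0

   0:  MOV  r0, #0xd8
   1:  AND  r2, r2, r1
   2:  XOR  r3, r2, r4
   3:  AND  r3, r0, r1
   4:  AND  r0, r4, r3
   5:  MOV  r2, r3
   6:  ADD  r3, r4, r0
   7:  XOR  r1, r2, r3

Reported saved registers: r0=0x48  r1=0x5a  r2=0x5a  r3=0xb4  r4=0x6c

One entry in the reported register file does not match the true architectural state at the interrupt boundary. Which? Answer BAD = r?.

after  0: r0=0xd8 r1=0x5a r2=0x49 r3=0xf5 r4=0x6c  N=0 Z=0
after  1: r0=0xd8 r1=0x5a r2=0x48 r3=0xf5 r4=0x6c  N=0 Z=0
after  2: r0=0xd8 r1=0x5a r2=0x48 r3=0x24 r4=0x6c  N=0 Z=0
after  3: r0=0xd8 r1=0x5a r2=0x48 r3=0x58 r4=0x6c  N=0 Z=0
after  4: r0=0x48 r1=0x5a r2=0x48 r3=0x58 r4=0x6c  N=0 Z=0
after  5: r0=0x48 r1=0x5a r2=0x58 r3=0x58 r4=0x6c  N=0 Z=0
after  6: r0=0x48 r1=0x5a r2=0x58 r3=0xb4 r4=0x6c  N=1 Z=0
-- IRQ taken; context saved, return-PC = 7 --
mismatch: r2: reported 0x5a vs actual 0x58

BAD = r2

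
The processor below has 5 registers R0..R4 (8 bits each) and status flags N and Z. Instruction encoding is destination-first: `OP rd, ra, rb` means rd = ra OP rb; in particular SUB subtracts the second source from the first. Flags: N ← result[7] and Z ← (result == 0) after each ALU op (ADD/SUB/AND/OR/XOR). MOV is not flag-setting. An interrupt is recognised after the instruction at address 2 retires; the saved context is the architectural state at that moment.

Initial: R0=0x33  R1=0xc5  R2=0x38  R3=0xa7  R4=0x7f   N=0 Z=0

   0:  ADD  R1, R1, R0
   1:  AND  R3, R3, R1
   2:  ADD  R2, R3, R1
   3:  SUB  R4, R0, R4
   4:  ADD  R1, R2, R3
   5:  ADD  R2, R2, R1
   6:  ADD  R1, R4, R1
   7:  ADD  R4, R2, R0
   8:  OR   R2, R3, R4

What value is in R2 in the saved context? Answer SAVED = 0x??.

SAVED = 0x98

after  0: R0=0x33 R1=0xf8 R2=0x38 R3=0xa7 R4=0x7f  N=1 Z=0
after  1: R0=0x33 R1=0xf8 R2=0x38 R3=0xa0 R4=0x7f  N=1 Z=0
after  2: R0=0x33 R1=0xf8 R2=0x98 R3=0xa0 R4=0x7f  N=1 Z=0
-- IRQ taken; context saved, return-PC = 3 --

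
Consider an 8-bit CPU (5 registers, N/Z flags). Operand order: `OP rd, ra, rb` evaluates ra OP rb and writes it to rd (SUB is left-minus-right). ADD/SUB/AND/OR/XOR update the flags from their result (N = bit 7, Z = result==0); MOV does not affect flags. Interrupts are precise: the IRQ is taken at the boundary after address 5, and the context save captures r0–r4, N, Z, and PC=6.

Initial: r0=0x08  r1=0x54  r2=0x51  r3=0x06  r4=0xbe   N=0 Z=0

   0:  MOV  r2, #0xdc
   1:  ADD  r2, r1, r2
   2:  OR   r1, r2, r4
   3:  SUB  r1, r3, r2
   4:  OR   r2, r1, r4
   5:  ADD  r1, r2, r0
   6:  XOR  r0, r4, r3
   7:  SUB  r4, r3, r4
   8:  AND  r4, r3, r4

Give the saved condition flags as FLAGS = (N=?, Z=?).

FLAGS = (N=0, Z=0)

after  0: r0=0x08 r1=0x54 r2=0xdc r3=0x06 r4=0xbe  N=0 Z=0
after  1: r0=0x08 r1=0x54 r2=0x30 r3=0x06 r4=0xbe  N=0 Z=0
after  2: r0=0x08 r1=0xbe r2=0x30 r3=0x06 r4=0xbe  N=1 Z=0
after  3: r0=0x08 r1=0xd6 r2=0x30 r3=0x06 r4=0xbe  N=1 Z=0
after  4: r0=0x08 r1=0xd6 r2=0xfe r3=0x06 r4=0xbe  N=1 Z=0
after  5: r0=0x08 r1=0x06 r2=0xfe r3=0x06 r4=0xbe  N=0 Z=0
-- IRQ taken; context saved, return-PC = 6 --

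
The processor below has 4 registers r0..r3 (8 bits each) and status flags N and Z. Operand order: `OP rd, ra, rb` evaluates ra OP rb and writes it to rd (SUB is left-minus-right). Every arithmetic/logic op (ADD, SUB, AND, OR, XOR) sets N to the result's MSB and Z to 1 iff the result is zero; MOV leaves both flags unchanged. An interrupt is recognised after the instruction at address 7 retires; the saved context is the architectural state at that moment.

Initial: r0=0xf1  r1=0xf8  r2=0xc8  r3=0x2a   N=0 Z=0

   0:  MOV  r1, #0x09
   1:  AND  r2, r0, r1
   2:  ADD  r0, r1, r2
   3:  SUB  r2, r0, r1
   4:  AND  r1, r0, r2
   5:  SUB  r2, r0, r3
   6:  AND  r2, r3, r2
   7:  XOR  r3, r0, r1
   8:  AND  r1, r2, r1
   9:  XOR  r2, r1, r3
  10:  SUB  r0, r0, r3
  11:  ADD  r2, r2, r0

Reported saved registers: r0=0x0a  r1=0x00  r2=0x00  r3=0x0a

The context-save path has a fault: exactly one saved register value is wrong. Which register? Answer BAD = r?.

BAD = r2

after  0: r0=0xf1 r1=0x09 r2=0xc8 r3=0x2a  N=0 Z=0
after  1: r0=0xf1 r1=0x09 r2=0x01 r3=0x2a  N=0 Z=0
after  2: r0=0x0a r1=0x09 r2=0x01 r3=0x2a  N=0 Z=0
after  3: r0=0x0a r1=0x09 r2=0x01 r3=0x2a  N=0 Z=0
after  4: r0=0x0a r1=0x00 r2=0x01 r3=0x2a  N=0 Z=1
after  5: r0=0x0a r1=0x00 r2=0xe0 r3=0x2a  N=1 Z=0
after  6: r0=0x0a r1=0x00 r2=0x20 r3=0x2a  N=0 Z=0
after  7: r0=0x0a r1=0x00 r2=0x20 r3=0x0a  N=0 Z=0
-- IRQ taken; context saved, return-PC = 8 --
mismatch: r2: reported 0x00 vs actual 0x20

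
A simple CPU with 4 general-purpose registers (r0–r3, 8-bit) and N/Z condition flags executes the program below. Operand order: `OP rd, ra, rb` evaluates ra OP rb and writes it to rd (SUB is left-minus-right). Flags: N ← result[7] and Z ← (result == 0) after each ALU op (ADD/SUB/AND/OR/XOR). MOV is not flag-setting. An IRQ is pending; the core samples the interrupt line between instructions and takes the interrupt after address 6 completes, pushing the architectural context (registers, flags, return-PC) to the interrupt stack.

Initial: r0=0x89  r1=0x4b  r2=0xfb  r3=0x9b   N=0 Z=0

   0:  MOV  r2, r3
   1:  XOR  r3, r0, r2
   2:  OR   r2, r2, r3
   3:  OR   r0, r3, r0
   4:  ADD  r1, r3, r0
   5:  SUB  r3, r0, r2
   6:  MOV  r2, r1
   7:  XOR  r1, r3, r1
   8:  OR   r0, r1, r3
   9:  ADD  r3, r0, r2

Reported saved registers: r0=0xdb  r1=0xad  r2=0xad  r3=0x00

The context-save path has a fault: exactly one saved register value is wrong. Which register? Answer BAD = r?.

after  0: r0=0x89 r1=0x4b r2=0x9b r3=0x9b  N=0 Z=0
after  1: r0=0x89 r1=0x4b r2=0x9b r3=0x12  N=0 Z=0
after  2: r0=0x89 r1=0x4b r2=0x9b r3=0x12  N=1 Z=0
after  3: r0=0x9b r1=0x4b r2=0x9b r3=0x12  N=1 Z=0
after  4: r0=0x9b r1=0xad r2=0x9b r3=0x12  N=1 Z=0
after  5: r0=0x9b r1=0xad r2=0x9b r3=0x00  N=0 Z=1
after  6: r0=0x9b r1=0xad r2=0xad r3=0x00  N=0 Z=1
-- IRQ taken; context saved, return-PC = 7 --
mismatch: r0: reported 0xdb vs actual 0x9b

BAD = r0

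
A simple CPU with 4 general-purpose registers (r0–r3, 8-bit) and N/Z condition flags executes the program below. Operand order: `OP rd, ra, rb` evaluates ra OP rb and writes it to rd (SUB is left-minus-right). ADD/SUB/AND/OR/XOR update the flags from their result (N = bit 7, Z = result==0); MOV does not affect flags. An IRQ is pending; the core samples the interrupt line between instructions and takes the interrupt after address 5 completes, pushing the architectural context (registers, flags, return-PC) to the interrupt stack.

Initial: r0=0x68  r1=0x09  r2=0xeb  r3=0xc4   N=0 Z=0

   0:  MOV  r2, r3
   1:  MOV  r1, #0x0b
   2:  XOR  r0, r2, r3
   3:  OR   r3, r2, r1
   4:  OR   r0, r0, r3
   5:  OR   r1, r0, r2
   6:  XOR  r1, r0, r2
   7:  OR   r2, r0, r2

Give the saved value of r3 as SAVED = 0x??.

SAVED = 0xcf

after  0: r0=0x68 r1=0x09 r2=0xc4 r3=0xc4  N=0 Z=0
after  1: r0=0x68 r1=0x0b r2=0xc4 r3=0xc4  N=0 Z=0
after  2: r0=0x00 r1=0x0b r2=0xc4 r3=0xc4  N=0 Z=1
after  3: r0=0x00 r1=0x0b r2=0xc4 r3=0xcf  N=1 Z=0
after  4: r0=0xcf r1=0x0b r2=0xc4 r3=0xcf  N=1 Z=0
after  5: r0=0xcf r1=0xcf r2=0xc4 r3=0xcf  N=1 Z=0
-- IRQ taken; context saved, return-PC = 6 --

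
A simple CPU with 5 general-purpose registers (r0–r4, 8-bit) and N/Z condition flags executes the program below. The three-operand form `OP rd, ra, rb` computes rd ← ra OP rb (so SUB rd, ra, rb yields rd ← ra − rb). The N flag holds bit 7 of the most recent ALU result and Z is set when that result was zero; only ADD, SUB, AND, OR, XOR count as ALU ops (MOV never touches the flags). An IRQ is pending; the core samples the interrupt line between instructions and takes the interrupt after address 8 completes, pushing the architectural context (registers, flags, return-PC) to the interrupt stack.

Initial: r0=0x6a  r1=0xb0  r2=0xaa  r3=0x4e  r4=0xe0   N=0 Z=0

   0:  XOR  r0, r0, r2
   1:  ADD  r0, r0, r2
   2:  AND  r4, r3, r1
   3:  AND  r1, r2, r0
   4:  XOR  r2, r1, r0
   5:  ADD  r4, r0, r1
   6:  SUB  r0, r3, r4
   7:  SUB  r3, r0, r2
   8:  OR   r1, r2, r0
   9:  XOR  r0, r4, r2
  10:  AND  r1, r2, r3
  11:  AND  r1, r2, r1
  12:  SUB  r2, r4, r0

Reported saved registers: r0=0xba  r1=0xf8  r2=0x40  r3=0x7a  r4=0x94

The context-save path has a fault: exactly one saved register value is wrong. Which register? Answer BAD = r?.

BAD = r1

after  0: r0=0xc0 r1=0xb0 r2=0xaa r3=0x4e r4=0xe0  N=1 Z=0
after  1: r0=0x6a r1=0xb0 r2=0xaa r3=0x4e r4=0xe0  N=0 Z=0
after  2: r0=0x6a r1=0xb0 r2=0xaa r3=0x4e r4=0x00  N=0 Z=1
after  3: r0=0x6a r1=0x2a r2=0xaa r3=0x4e r4=0x00  N=0 Z=0
after  4: r0=0x6a r1=0x2a r2=0x40 r3=0x4e r4=0x00  N=0 Z=0
after  5: r0=0x6a r1=0x2a r2=0x40 r3=0x4e r4=0x94  N=1 Z=0
after  6: r0=0xba r1=0x2a r2=0x40 r3=0x4e r4=0x94  N=1 Z=0
after  7: r0=0xba r1=0x2a r2=0x40 r3=0x7a r4=0x94  N=0 Z=0
after  8: r0=0xba r1=0xfa r2=0x40 r3=0x7a r4=0x94  N=1 Z=0
-- IRQ taken; context saved, return-PC = 9 --
mismatch: r1: reported 0xf8 vs actual 0xfa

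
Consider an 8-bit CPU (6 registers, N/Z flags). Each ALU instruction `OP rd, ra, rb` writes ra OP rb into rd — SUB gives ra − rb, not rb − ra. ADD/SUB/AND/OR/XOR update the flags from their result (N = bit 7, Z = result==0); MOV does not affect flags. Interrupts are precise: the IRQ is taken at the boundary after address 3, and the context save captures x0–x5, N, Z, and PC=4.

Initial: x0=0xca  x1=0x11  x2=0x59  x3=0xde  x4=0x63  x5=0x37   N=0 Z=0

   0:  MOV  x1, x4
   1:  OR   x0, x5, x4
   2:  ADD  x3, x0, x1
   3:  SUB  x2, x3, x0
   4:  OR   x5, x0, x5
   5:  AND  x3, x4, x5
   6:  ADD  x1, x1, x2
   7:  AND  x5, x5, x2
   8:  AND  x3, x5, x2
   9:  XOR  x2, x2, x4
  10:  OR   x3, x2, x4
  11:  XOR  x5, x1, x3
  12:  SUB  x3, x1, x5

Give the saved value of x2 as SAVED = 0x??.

after  0: x0=0xca x1=0x63 x2=0x59 x3=0xde x4=0x63 x5=0x37  N=0 Z=0
after  1: x0=0x77 x1=0x63 x2=0x59 x3=0xde x4=0x63 x5=0x37  N=0 Z=0
after  2: x0=0x77 x1=0x63 x2=0x59 x3=0xda x4=0x63 x5=0x37  N=1 Z=0
after  3: x0=0x77 x1=0x63 x2=0x63 x3=0xda x4=0x63 x5=0x37  N=0 Z=0
-- IRQ taken; context saved, return-PC = 4 --

SAVED = 0x63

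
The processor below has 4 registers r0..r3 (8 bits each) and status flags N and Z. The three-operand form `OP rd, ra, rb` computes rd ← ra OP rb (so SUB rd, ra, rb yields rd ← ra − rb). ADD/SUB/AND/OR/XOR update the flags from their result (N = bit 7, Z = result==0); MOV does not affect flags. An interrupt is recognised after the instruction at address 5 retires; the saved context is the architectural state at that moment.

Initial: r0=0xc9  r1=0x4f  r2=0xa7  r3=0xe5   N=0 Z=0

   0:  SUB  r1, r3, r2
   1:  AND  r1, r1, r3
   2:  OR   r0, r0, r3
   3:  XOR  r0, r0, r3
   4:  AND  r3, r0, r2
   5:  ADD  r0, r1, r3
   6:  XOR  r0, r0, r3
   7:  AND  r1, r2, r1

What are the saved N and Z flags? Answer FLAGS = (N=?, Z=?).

after  0: r0=0xc9 r1=0x3e r2=0xa7 r3=0xe5  N=0 Z=0
after  1: r0=0xc9 r1=0x24 r2=0xa7 r3=0xe5  N=0 Z=0
after  2: r0=0xed r1=0x24 r2=0xa7 r3=0xe5  N=1 Z=0
after  3: r0=0x08 r1=0x24 r2=0xa7 r3=0xe5  N=0 Z=0
after  4: r0=0x08 r1=0x24 r2=0xa7 r3=0x00  N=0 Z=1
after  5: r0=0x24 r1=0x24 r2=0xa7 r3=0x00  N=0 Z=0
-- IRQ taken; context saved, return-PC = 6 --

FLAGS = (N=0, Z=0)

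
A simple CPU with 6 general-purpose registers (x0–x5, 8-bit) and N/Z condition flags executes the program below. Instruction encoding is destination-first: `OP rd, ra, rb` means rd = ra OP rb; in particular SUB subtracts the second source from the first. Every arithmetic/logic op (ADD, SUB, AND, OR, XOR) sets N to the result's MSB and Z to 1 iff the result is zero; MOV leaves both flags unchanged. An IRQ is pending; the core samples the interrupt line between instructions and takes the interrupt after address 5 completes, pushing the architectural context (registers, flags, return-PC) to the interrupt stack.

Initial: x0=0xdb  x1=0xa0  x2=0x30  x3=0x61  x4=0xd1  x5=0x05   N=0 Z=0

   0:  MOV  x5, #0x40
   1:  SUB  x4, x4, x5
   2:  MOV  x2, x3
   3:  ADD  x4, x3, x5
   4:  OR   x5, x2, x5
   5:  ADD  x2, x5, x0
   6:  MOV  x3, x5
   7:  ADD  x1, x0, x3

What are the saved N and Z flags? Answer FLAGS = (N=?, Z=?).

FLAGS = (N=0, Z=0)

after  0: x0=0xdb x1=0xa0 x2=0x30 x3=0x61 x4=0xd1 x5=0x40  N=0 Z=0
after  1: x0=0xdb x1=0xa0 x2=0x30 x3=0x61 x4=0x91 x5=0x40  N=1 Z=0
after  2: x0=0xdb x1=0xa0 x2=0x61 x3=0x61 x4=0x91 x5=0x40  N=1 Z=0
after  3: x0=0xdb x1=0xa0 x2=0x61 x3=0x61 x4=0xa1 x5=0x40  N=1 Z=0
after  4: x0=0xdb x1=0xa0 x2=0x61 x3=0x61 x4=0xa1 x5=0x61  N=0 Z=0
after  5: x0=0xdb x1=0xa0 x2=0x3c x3=0x61 x4=0xa1 x5=0x61  N=0 Z=0
-- IRQ taken; context saved, return-PC = 6 --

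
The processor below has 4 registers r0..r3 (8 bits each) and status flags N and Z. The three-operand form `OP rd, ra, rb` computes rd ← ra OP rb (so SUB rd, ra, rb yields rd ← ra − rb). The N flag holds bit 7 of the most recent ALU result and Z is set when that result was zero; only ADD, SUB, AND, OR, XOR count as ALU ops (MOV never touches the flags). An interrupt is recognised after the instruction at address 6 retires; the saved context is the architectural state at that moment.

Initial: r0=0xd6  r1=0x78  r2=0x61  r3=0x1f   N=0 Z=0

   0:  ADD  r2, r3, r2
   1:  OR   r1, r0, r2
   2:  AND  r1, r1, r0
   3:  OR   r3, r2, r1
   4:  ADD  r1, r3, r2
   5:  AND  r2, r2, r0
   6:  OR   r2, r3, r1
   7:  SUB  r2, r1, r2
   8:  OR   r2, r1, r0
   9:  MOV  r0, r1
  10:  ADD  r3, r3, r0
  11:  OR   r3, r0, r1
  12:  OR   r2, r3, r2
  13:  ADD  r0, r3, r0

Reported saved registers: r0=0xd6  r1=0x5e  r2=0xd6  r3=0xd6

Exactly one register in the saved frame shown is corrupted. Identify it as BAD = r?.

BAD = r1

after  0: r0=0xd6 r1=0x78 r2=0x80 r3=0x1f  N=1 Z=0
after  1: r0=0xd6 r1=0xd6 r2=0x80 r3=0x1f  N=1 Z=0
after  2: r0=0xd6 r1=0xd6 r2=0x80 r3=0x1f  N=1 Z=0
after  3: r0=0xd6 r1=0xd6 r2=0x80 r3=0xd6  N=1 Z=0
after  4: r0=0xd6 r1=0x56 r2=0x80 r3=0xd6  N=0 Z=0
after  5: r0=0xd6 r1=0x56 r2=0x80 r3=0xd6  N=1 Z=0
after  6: r0=0xd6 r1=0x56 r2=0xd6 r3=0xd6  N=1 Z=0
-- IRQ taken; context saved, return-PC = 7 --
mismatch: r1: reported 0x5e vs actual 0x56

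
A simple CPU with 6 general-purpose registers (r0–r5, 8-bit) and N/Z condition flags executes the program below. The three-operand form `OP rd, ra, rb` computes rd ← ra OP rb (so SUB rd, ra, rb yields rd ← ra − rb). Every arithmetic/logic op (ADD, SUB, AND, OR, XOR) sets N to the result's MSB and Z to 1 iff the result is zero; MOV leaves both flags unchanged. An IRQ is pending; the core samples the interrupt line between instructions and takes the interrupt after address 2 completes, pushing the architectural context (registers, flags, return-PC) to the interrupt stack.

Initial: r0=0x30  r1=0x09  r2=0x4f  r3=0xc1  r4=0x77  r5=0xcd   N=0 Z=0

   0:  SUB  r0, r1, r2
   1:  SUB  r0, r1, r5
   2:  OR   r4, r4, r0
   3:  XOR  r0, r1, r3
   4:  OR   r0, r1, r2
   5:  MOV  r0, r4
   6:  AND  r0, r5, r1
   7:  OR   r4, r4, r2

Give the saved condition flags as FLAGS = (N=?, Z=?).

after  0: r0=0xba r1=0x09 r2=0x4f r3=0xc1 r4=0x77 r5=0xcd  N=1 Z=0
after  1: r0=0x3c r1=0x09 r2=0x4f r3=0xc1 r4=0x77 r5=0xcd  N=0 Z=0
after  2: r0=0x3c r1=0x09 r2=0x4f r3=0xc1 r4=0x7f r5=0xcd  N=0 Z=0
-- IRQ taken; context saved, return-PC = 3 --

FLAGS = (N=0, Z=0)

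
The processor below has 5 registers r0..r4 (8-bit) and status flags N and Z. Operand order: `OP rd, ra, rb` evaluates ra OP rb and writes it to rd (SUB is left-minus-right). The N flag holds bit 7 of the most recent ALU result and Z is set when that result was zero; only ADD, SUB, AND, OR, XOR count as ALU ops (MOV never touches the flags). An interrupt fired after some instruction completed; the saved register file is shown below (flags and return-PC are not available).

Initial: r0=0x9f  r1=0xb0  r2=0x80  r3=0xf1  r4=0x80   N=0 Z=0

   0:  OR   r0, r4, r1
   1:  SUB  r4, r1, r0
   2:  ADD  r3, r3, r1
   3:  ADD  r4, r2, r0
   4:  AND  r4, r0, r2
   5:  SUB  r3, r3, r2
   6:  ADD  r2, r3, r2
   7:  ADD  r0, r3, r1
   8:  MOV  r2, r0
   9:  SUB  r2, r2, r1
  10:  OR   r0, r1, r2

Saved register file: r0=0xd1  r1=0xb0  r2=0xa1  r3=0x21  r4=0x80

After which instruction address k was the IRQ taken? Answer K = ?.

after  0: r0=0xb0 r1=0xb0 r2=0x80 r3=0xf1 r4=0x80  N=1 Z=0
after  1: r0=0xb0 r1=0xb0 r2=0x80 r3=0xf1 r4=0x00  N=0 Z=1
after  2: r0=0xb0 r1=0xb0 r2=0x80 r3=0xa1 r4=0x00  N=1 Z=0
after  3: r0=0xb0 r1=0xb0 r2=0x80 r3=0xa1 r4=0x30  N=0 Z=0
after  4: r0=0xb0 r1=0xb0 r2=0x80 r3=0xa1 r4=0x80  N=1 Z=0
after  5: r0=0xb0 r1=0xb0 r2=0x80 r3=0x21 r4=0x80  N=0 Z=0
after  6: r0=0xb0 r1=0xb0 r2=0xa1 r3=0x21 r4=0x80  N=1 Z=0
after  7: r0=0xd1 r1=0xb0 r2=0xa1 r3=0x21 r4=0x80  N=1 Z=0
-- IRQ taken; context saved, return-PC = 8 --

K = 7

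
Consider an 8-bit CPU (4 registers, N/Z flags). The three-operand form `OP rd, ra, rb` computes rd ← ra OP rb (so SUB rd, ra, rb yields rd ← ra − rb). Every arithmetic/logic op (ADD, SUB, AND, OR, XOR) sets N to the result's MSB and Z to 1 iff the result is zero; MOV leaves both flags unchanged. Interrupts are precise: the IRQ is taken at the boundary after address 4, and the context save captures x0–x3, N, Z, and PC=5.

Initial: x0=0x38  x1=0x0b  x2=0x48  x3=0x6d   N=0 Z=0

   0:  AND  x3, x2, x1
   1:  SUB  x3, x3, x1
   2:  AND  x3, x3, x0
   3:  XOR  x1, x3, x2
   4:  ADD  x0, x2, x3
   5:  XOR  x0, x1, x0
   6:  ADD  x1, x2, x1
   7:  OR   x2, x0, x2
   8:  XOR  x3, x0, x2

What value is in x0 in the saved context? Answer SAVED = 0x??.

SAVED = 0x80

after  0: x0=0x38 x1=0x0b x2=0x48 x3=0x08  N=0 Z=0
after  1: x0=0x38 x1=0x0b x2=0x48 x3=0xfd  N=1 Z=0
after  2: x0=0x38 x1=0x0b x2=0x48 x3=0x38  N=0 Z=0
after  3: x0=0x38 x1=0x70 x2=0x48 x3=0x38  N=0 Z=0
after  4: x0=0x80 x1=0x70 x2=0x48 x3=0x38  N=1 Z=0
-- IRQ taken; context saved, return-PC = 5 --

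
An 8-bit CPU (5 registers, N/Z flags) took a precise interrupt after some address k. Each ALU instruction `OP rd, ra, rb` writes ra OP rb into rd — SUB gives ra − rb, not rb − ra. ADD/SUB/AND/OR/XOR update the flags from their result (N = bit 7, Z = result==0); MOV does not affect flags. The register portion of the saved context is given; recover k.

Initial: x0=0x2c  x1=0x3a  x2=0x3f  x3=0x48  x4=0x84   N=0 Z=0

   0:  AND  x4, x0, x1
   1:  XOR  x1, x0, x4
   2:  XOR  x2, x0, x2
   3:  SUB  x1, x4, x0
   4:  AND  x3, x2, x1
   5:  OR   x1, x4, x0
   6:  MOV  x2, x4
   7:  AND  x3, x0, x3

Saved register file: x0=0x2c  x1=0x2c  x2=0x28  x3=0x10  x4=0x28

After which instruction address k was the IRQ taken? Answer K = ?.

after  0: x0=0x2c x1=0x3a x2=0x3f x3=0x48 x4=0x28  N=0 Z=0
after  1: x0=0x2c x1=0x04 x2=0x3f x3=0x48 x4=0x28  N=0 Z=0
after  2: x0=0x2c x1=0x04 x2=0x13 x3=0x48 x4=0x28  N=0 Z=0
after  3: x0=0x2c x1=0xfc x2=0x13 x3=0x48 x4=0x28  N=1 Z=0
after  4: x0=0x2c x1=0xfc x2=0x13 x3=0x10 x4=0x28  N=0 Z=0
after  5: x0=0x2c x1=0x2c x2=0x13 x3=0x10 x4=0x28  N=0 Z=0
after  6: x0=0x2c x1=0x2c x2=0x28 x3=0x10 x4=0x28  N=0 Z=0
-- IRQ taken; context saved, return-PC = 7 --

K = 6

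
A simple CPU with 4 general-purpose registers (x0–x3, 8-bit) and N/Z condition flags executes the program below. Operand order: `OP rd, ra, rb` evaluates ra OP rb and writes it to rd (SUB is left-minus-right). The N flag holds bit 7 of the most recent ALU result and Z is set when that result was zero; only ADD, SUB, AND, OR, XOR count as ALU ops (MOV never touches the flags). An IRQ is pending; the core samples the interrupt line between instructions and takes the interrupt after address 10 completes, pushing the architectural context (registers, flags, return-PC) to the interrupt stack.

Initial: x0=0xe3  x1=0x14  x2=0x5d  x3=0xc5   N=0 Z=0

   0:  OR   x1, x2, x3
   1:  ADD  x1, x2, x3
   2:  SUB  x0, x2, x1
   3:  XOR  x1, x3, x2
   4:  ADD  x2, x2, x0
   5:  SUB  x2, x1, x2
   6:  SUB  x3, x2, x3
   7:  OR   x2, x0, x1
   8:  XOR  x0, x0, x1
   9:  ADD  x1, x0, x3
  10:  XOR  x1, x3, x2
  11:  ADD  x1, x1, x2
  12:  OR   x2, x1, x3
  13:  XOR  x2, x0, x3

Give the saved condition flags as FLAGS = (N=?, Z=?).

FLAGS = (N=1, Z=0)

after  0: x0=0xe3 x1=0xdd x2=0x5d x3=0xc5  N=1 Z=0
after  1: x0=0xe3 x1=0x22 x2=0x5d x3=0xc5  N=0 Z=0
after  2: x0=0x3b x1=0x22 x2=0x5d x3=0xc5  N=0 Z=0
after  3: x0=0x3b x1=0x98 x2=0x5d x3=0xc5  N=1 Z=0
after  4: x0=0x3b x1=0x98 x2=0x98 x3=0xc5  N=1 Z=0
after  5: x0=0x3b x1=0x98 x2=0x00 x3=0xc5  N=0 Z=1
after  6: x0=0x3b x1=0x98 x2=0x00 x3=0x3b  N=0 Z=0
after  7: x0=0x3b x1=0x98 x2=0xbb x3=0x3b  N=1 Z=0
after  8: x0=0xa3 x1=0x98 x2=0xbb x3=0x3b  N=1 Z=0
after  9: x0=0xa3 x1=0xde x2=0xbb x3=0x3b  N=1 Z=0
after 10: x0=0xa3 x1=0x80 x2=0xbb x3=0x3b  N=1 Z=0
-- IRQ taken; context saved, return-PC = 11 --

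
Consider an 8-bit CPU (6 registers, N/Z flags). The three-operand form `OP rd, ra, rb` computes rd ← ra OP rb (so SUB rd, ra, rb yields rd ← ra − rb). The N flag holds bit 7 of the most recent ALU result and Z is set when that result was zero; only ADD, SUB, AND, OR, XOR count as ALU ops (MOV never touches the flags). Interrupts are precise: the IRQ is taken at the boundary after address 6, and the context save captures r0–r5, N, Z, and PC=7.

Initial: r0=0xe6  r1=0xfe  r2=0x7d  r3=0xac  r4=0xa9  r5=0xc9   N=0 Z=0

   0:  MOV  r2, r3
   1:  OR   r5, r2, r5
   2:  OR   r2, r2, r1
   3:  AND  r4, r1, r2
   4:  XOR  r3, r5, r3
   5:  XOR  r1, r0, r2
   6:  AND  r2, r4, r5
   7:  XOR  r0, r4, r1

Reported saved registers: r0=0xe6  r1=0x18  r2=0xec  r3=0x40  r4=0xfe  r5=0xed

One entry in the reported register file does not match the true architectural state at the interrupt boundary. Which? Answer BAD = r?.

after  0: r0=0xe6 r1=0xfe r2=0xac r3=0xac r4=0xa9 r5=0xc9  N=0 Z=0
after  1: r0=0xe6 r1=0xfe r2=0xac r3=0xac r4=0xa9 r5=0xed  N=1 Z=0
after  2: r0=0xe6 r1=0xfe r2=0xfe r3=0xac r4=0xa9 r5=0xed  N=1 Z=0
after  3: r0=0xe6 r1=0xfe r2=0xfe r3=0xac r4=0xfe r5=0xed  N=1 Z=0
after  4: r0=0xe6 r1=0xfe r2=0xfe r3=0x41 r4=0xfe r5=0xed  N=0 Z=0
after  5: r0=0xe6 r1=0x18 r2=0xfe r3=0x41 r4=0xfe r5=0xed  N=0 Z=0
after  6: r0=0xe6 r1=0x18 r2=0xec r3=0x41 r4=0xfe r5=0xed  N=1 Z=0
-- IRQ taken; context saved, return-PC = 7 --
mismatch: r3: reported 0x40 vs actual 0x41

BAD = r3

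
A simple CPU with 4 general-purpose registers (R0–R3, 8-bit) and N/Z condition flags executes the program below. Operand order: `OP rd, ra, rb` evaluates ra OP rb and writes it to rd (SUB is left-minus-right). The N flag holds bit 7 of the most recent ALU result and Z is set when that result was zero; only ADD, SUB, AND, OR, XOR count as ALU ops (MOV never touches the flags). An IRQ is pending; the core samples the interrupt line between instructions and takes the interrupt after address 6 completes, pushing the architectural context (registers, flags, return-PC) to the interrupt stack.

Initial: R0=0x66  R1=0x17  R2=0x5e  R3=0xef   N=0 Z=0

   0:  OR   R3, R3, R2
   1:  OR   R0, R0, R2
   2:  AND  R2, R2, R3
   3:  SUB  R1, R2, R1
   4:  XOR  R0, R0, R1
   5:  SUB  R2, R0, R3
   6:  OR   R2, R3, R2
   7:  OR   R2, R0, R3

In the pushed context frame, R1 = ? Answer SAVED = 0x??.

after  0: R0=0x66 R1=0x17 R2=0x5e R3=0xff  N=1 Z=0
after  1: R0=0x7e R1=0x17 R2=0x5e R3=0xff  N=0 Z=0
after  2: R0=0x7e R1=0x17 R2=0x5e R3=0xff  N=0 Z=0
after  3: R0=0x7e R1=0x47 R2=0x5e R3=0xff  N=0 Z=0
after  4: R0=0x39 R1=0x47 R2=0x5e R3=0xff  N=0 Z=0
after  5: R0=0x39 R1=0x47 R2=0x3a R3=0xff  N=0 Z=0
after  6: R0=0x39 R1=0x47 R2=0xff R3=0xff  N=1 Z=0
-- IRQ taken; context saved, return-PC = 7 --

SAVED = 0x47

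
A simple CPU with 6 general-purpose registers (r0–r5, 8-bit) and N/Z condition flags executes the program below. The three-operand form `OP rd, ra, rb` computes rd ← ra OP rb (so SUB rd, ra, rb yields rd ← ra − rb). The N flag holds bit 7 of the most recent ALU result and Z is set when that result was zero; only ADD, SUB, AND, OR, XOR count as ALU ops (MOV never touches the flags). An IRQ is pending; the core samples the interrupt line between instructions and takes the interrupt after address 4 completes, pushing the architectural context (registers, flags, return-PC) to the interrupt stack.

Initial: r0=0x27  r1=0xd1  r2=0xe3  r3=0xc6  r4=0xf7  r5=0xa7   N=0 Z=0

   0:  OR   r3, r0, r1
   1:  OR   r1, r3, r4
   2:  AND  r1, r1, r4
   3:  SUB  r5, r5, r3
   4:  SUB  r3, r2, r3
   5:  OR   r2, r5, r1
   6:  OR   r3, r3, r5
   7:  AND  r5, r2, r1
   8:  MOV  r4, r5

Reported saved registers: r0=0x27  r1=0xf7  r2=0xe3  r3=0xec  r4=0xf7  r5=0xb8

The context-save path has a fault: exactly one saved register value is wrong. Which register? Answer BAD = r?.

BAD = r5

after  0: r0=0x27 r1=0xd1 r2=0xe3 r3=0xf7 r4=0xf7 r5=0xa7  N=1 Z=0
after  1: r0=0x27 r1=0xf7 r2=0xe3 r3=0xf7 r4=0xf7 r5=0xa7  N=1 Z=0
after  2: r0=0x27 r1=0xf7 r2=0xe3 r3=0xf7 r4=0xf7 r5=0xa7  N=1 Z=0
after  3: r0=0x27 r1=0xf7 r2=0xe3 r3=0xf7 r4=0xf7 r5=0xb0  N=1 Z=0
after  4: r0=0x27 r1=0xf7 r2=0xe3 r3=0xec r4=0xf7 r5=0xb0  N=1 Z=0
-- IRQ taken; context saved, return-PC = 5 --
mismatch: r5: reported 0xb8 vs actual 0xb0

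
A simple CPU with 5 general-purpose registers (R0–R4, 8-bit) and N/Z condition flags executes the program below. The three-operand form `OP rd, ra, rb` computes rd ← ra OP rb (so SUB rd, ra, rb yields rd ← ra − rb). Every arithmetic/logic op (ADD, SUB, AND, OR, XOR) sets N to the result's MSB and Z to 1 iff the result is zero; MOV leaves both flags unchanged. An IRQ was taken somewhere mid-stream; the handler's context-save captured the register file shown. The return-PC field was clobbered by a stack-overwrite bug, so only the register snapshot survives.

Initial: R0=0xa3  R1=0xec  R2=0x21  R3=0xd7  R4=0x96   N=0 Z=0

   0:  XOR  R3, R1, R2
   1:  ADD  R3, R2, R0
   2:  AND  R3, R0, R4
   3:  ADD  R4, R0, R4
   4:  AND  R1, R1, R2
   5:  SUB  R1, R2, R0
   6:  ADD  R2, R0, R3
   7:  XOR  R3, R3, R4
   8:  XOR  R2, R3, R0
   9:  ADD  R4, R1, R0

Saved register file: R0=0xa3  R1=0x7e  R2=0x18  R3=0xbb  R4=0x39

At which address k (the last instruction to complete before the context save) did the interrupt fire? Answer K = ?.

after  0: R0=0xa3 R1=0xec R2=0x21 R3=0xcd R4=0x96  N=1 Z=0
after  1: R0=0xa3 R1=0xec R2=0x21 R3=0xc4 R4=0x96  N=1 Z=0
after  2: R0=0xa3 R1=0xec R2=0x21 R3=0x82 R4=0x96  N=1 Z=0
after  3: R0=0xa3 R1=0xec R2=0x21 R3=0x82 R4=0x39  N=0 Z=0
after  4: R0=0xa3 R1=0x20 R2=0x21 R3=0x82 R4=0x39  N=0 Z=0
after  5: R0=0xa3 R1=0x7e R2=0x21 R3=0x82 R4=0x39  N=0 Z=0
after  6: R0=0xa3 R1=0x7e R2=0x25 R3=0x82 R4=0x39  N=0 Z=0
after  7: R0=0xa3 R1=0x7e R2=0x25 R3=0xbb R4=0x39  N=1 Z=0
after  8: R0=0xa3 R1=0x7e R2=0x18 R3=0xbb R4=0x39  N=0 Z=0
-- IRQ taken; context saved, return-PC = 9 --

K = 8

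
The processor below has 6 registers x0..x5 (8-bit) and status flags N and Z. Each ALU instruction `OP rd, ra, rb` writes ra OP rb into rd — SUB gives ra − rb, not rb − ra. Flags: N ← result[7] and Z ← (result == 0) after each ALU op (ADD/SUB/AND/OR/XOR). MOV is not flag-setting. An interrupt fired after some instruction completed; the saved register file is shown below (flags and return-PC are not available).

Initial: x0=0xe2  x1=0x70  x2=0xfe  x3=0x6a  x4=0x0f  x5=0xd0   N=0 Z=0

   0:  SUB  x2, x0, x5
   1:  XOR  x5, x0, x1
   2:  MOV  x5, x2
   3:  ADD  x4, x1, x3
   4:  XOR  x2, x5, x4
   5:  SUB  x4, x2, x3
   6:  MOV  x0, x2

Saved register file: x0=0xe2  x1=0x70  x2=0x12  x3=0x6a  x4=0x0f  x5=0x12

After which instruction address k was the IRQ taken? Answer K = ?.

after  0: x0=0xe2 x1=0x70 x2=0x12 x3=0x6a x4=0x0f x5=0xd0  N=0 Z=0
after  1: x0=0xe2 x1=0x70 x2=0x12 x3=0x6a x4=0x0f x5=0x92  N=1 Z=0
after  2: x0=0xe2 x1=0x70 x2=0x12 x3=0x6a x4=0x0f x5=0x12  N=1 Z=0
-- IRQ taken; context saved, return-PC = 3 --

K = 2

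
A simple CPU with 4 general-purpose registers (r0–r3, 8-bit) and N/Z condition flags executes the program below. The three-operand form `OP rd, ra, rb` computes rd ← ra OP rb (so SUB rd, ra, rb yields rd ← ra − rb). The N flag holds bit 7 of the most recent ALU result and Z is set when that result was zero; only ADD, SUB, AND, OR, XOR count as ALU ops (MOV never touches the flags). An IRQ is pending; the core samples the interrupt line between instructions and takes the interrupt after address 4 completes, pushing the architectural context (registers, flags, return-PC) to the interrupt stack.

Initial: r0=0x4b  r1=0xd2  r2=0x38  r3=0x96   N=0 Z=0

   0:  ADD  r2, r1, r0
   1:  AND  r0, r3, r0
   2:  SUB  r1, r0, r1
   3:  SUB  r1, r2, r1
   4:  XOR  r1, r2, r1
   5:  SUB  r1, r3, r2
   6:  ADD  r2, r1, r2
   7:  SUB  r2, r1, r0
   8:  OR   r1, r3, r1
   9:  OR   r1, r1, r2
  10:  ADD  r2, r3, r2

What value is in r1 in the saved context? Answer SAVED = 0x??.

after  0: r0=0x4b r1=0xd2 r2=0x1d r3=0x96  N=0 Z=0
after  1: r0=0x02 r1=0xd2 r2=0x1d r3=0x96  N=0 Z=0
after  2: r0=0x02 r1=0x30 r2=0x1d r3=0x96  N=0 Z=0
after  3: r0=0x02 r1=0xed r2=0x1d r3=0x96  N=1 Z=0
after  4: r0=0x02 r1=0xf0 r2=0x1d r3=0x96  N=1 Z=0
-- IRQ taken; context saved, return-PC = 5 --

SAVED = 0xf0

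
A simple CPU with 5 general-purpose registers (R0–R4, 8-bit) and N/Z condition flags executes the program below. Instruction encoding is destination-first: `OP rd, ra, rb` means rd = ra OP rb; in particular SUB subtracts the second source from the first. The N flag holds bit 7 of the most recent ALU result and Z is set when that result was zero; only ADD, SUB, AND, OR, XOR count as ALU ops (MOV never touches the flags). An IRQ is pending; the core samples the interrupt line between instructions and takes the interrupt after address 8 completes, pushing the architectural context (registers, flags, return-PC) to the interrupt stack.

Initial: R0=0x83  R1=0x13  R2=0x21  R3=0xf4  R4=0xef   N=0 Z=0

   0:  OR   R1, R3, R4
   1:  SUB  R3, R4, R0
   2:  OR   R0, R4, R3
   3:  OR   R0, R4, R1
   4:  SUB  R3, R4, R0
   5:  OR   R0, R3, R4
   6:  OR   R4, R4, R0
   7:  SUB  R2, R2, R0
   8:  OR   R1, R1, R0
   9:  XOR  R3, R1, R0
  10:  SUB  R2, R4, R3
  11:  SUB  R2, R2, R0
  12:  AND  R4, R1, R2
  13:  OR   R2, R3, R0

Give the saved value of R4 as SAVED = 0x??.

after  0: R0=0x83 R1=0xff R2=0x21 R3=0xf4 R4=0xef  N=1 Z=0
after  1: R0=0x83 R1=0xff R2=0x21 R3=0x6c R4=0xef  N=0 Z=0
after  2: R0=0xef R1=0xff R2=0x21 R3=0x6c R4=0xef  N=1 Z=0
after  3: R0=0xff R1=0xff R2=0x21 R3=0x6c R4=0xef  N=1 Z=0
after  4: R0=0xff R1=0xff R2=0x21 R3=0xf0 R4=0xef  N=1 Z=0
after  5: R0=0xff R1=0xff R2=0x21 R3=0xf0 R4=0xef  N=1 Z=0
after  6: R0=0xff R1=0xff R2=0x21 R3=0xf0 R4=0xff  N=1 Z=0
after  7: R0=0xff R1=0xff R2=0x22 R3=0xf0 R4=0xff  N=0 Z=0
after  8: R0=0xff R1=0xff R2=0x22 R3=0xf0 R4=0xff  N=1 Z=0
-- IRQ taken; context saved, return-PC = 9 --

SAVED = 0xff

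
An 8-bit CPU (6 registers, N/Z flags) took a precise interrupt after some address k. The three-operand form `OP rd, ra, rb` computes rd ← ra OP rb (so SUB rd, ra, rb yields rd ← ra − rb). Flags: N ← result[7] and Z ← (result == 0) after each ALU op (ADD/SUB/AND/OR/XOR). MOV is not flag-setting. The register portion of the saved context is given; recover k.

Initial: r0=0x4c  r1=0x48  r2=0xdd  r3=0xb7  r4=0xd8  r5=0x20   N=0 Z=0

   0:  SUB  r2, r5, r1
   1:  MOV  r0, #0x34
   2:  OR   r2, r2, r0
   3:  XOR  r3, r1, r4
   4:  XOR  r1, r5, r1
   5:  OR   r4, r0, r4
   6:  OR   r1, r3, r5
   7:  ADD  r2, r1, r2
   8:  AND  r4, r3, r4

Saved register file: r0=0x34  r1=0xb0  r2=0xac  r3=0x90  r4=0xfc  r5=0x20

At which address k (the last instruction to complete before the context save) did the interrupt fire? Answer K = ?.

K = 7

after  0: r0=0x4c r1=0x48 r2=0xd8 r3=0xb7 r4=0xd8 r5=0x20  N=1 Z=0
after  1: r0=0x34 r1=0x48 r2=0xd8 r3=0xb7 r4=0xd8 r5=0x20  N=1 Z=0
after  2: r0=0x34 r1=0x48 r2=0xfc r3=0xb7 r4=0xd8 r5=0x20  N=1 Z=0
after  3: r0=0x34 r1=0x48 r2=0xfc r3=0x90 r4=0xd8 r5=0x20  N=1 Z=0
after  4: r0=0x34 r1=0x68 r2=0xfc r3=0x90 r4=0xd8 r5=0x20  N=0 Z=0
after  5: r0=0x34 r1=0x68 r2=0xfc r3=0x90 r4=0xfc r5=0x20  N=1 Z=0
after  6: r0=0x34 r1=0xb0 r2=0xfc r3=0x90 r4=0xfc r5=0x20  N=1 Z=0
after  7: r0=0x34 r1=0xb0 r2=0xac r3=0x90 r4=0xfc r5=0x20  N=1 Z=0
-- IRQ taken; context saved, return-PC = 8 --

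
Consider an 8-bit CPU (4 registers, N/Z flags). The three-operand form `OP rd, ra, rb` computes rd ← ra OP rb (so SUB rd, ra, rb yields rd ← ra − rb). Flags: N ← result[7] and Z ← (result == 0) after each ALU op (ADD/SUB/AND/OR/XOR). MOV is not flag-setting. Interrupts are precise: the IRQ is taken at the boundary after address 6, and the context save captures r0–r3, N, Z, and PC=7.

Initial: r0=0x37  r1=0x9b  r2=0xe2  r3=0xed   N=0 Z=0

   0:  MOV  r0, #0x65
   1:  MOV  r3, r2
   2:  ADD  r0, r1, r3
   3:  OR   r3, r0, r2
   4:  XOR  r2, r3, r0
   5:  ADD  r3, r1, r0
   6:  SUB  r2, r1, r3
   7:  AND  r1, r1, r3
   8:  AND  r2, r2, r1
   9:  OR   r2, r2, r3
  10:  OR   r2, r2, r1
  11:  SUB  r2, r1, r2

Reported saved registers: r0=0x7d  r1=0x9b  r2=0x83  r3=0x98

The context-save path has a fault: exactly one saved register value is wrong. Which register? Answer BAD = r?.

after  0: r0=0x65 r1=0x9b r2=0xe2 r3=0xed  N=0 Z=0
after  1: r0=0x65 r1=0x9b r2=0xe2 r3=0xe2  N=0 Z=0
after  2: r0=0x7d r1=0x9b r2=0xe2 r3=0xe2  N=0 Z=0
after  3: r0=0x7d r1=0x9b r2=0xe2 r3=0xff  N=1 Z=0
after  4: r0=0x7d r1=0x9b r2=0x82 r3=0xff  N=1 Z=0
after  5: r0=0x7d r1=0x9b r2=0x82 r3=0x18  N=0 Z=0
after  6: r0=0x7d r1=0x9b r2=0x83 r3=0x18  N=1 Z=0
-- IRQ taken; context saved, return-PC = 7 --
mismatch: r3: reported 0x98 vs actual 0x18

BAD = r3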